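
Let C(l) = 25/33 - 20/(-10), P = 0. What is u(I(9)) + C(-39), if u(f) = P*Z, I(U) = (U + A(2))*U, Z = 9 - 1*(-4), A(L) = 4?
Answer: 91/33 ≈ 2.7576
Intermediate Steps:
Z = 13 (Z = 9 + 4 = 13)
I(U) = U*(4 + U) (I(U) = (U + 4)*U = (4 + U)*U = U*(4 + U))
C(l) = 91/33 (C(l) = 25*(1/33) - 20*(-⅒) = 25/33 + 2 = 91/33)
u(f) = 0 (u(f) = 0*13 = 0)
u(I(9)) + C(-39) = 0 + 91/33 = 91/33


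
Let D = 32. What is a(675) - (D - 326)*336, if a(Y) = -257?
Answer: 98527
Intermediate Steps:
a(675) - (D - 326)*336 = -257 - (32 - 326)*336 = -257 - (-294)*336 = -257 - 1*(-98784) = -257 + 98784 = 98527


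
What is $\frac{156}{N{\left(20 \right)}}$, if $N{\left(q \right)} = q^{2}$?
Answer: $\frac{39}{100} \approx 0.39$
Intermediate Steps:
$\frac{156}{N{\left(20 \right)}} = \frac{156}{20^{2}} = \frac{156}{400} = 156 \cdot \frac{1}{400} = \frac{39}{100}$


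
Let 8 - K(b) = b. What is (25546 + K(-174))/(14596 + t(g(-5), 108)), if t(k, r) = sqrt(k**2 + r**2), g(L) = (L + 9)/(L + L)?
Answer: 782345600/443815733 - 21440*sqrt(72901)/443815733 ≈ 1.7497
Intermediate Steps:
g(L) = (9 + L)/(2*L) (g(L) = (9 + L)/((2*L)) = (9 + L)*(1/(2*L)) = (9 + L)/(2*L))
K(b) = 8 - b
(25546 + K(-174))/(14596 + t(g(-5), 108)) = (25546 + (8 - 1*(-174)))/(14596 + sqrt(((1/2)*(9 - 5)/(-5))**2 + 108**2)) = (25546 + (8 + 174))/(14596 + sqrt(((1/2)*(-1/5)*4)**2 + 11664)) = (25546 + 182)/(14596 + sqrt((-2/5)**2 + 11664)) = 25728/(14596 + sqrt(4/25 + 11664)) = 25728/(14596 + sqrt(291604/25)) = 25728/(14596 + 2*sqrt(72901)/5)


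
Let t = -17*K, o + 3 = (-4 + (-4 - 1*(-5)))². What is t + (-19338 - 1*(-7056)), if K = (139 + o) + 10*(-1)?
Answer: -14577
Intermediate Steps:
o = 6 (o = -3 + (-4 + (-4 - 1*(-5)))² = -3 + (-4 + (-4 + 5))² = -3 + (-4 + 1)² = -3 + (-3)² = -3 + 9 = 6)
K = 135 (K = (139 + 6) + 10*(-1) = 145 - 10 = 135)
t = -2295 (t = -17*135 = -2295)
t + (-19338 - 1*(-7056)) = -2295 + (-19338 - 1*(-7056)) = -2295 + (-19338 + 7056) = -2295 - 12282 = -14577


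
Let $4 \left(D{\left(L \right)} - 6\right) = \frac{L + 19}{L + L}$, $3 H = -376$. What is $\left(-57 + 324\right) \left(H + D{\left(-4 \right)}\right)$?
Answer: $- \frac{1023589}{32} \approx -31987.0$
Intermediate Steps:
$H = - \frac{376}{3}$ ($H = \frac{1}{3} \left(-376\right) = - \frac{376}{3} \approx -125.33$)
$D{\left(L \right)} = 6 + \frac{19 + L}{8 L}$ ($D{\left(L \right)} = 6 + \frac{\left(L + 19\right) \frac{1}{L + L}}{4} = 6 + \frac{\left(19 + L\right) \frac{1}{2 L}}{4} = 6 + \frac{\frac{1}{2} \frac{1}{L} \left(19 + L\right)}{4} = 6 + \frac{19 + L}{8 L}$)
$\left(-57 + 324\right) \left(H + D{\left(-4 \right)}\right) = \left(-57 + 324\right) \left(- \frac{376}{3} + \frac{19 + 49 \left(-4\right)}{8 \left(-4\right)}\right) = 267 \left(- \frac{376}{3} + \frac{1}{8} \left(- \frac{1}{4}\right) \left(19 - 196\right)\right) = 267 \left(- \frac{376}{3} + \frac{1}{8} \left(- \frac{1}{4}\right) \left(-177\right)\right) = 267 \left(- \frac{376}{3} + \frac{177}{32}\right) = 267 \left(- \frac{11501}{96}\right) = - \frac{1023589}{32}$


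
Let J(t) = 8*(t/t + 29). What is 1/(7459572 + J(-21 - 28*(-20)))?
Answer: 1/7459812 ≈ 1.3405e-7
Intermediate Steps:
J(t) = 240 (J(t) = 8*(1 + 29) = 8*30 = 240)
1/(7459572 + J(-21 - 28*(-20))) = 1/(7459572 + 240) = 1/7459812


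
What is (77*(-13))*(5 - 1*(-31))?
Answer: -36036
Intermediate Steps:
(77*(-13))*(5 - 1*(-31)) = -1001*(5 + 31) = -1001*36 = -36036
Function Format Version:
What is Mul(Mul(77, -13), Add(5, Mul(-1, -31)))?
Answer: -36036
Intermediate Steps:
Mul(Mul(77, -13), Add(5, Mul(-1, -31))) = Mul(-1001, Add(5, 31)) = Mul(-1001, 36) = -36036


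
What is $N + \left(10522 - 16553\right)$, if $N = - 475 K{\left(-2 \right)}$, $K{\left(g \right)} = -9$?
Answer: $-1756$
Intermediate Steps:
$N = 4275$ ($N = \left(-475\right) \left(-9\right) = 4275$)
$N + \left(10522 - 16553\right) = 4275 + \left(10522 - 16553\right) = 4275 - 6031 = -1756$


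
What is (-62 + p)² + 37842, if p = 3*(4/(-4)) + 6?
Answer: 41323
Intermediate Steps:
p = 3 (p = 3*(4*(-¼)) + 6 = 3*(-1) + 6 = -3 + 6 = 3)
(-62 + p)² + 37842 = (-62 + 3)² + 37842 = (-59)² + 37842 = 3481 + 37842 = 41323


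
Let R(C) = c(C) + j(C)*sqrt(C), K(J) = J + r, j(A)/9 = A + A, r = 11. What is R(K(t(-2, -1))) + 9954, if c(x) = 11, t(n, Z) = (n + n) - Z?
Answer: 9965 + 288*sqrt(2) ≈ 10372.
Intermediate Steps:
t(n, Z) = -Z + 2*n (t(n, Z) = 2*n - Z = -Z + 2*n)
j(A) = 18*A (j(A) = 9*(A + A) = 9*(2*A) = 18*A)
K(J) = 11 + J (K(J) = J + 11 = 11 + J)
R(C) = 11 + 18*C**(3/2) (R(C) = 11 + (18*C)*sqrt(C) = 11 + 18*C**(3/2))
R(K(t(-2, -1))) + 9954 = (11 + 18*(11 + (-1*(-1) + 2*(-2)))**(3/2)) + 9954 = (11 + 18*(11 + (1 - 4))**(3/2)) + 9954 = (11 + 18*(11 - 3)**(3/2)) + 9954 = (11 + 18*8**(3/2)) + 9954 = (11 + 18*(16*sqrt(2))) + 9954 = (11 + 288*sqrt(2)) + 9954 = 9965 + 288*sqrt(2)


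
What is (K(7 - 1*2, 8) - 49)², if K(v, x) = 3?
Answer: 2116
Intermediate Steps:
(K(7 - 1*2, 8) - 49)² = (3 - 49)² = (-46)² = 2116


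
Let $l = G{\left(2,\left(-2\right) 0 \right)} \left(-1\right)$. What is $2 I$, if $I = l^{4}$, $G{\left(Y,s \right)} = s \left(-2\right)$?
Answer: $0$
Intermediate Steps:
$G{\left(Y,s \right)} = - 2 s$
$l = 0$ ($l = - 2 \left(\left(-2\right) 0\right) \left(-1\right) = \left(-2\right) 0 \left(-1\right) = 0 \left(-1\right) = 0$)
$I = 0$ ($I = 0^{4} = 0$)
$2 I = 2 \cdot 0 = 0$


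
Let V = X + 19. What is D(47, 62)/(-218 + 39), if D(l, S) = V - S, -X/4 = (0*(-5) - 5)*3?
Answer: -17/179 ≈ -0.094972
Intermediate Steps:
X = 60 (X = -4*(0*(-5) - 5)*3 = -4*(0 - 5)*3 = -(-20)*3 = -4*(-15) = 60)
V = 79 (V = 60 + 19 = 79)
D(l, S) = 79 - S
D(47, 62)/(-218 + 39) = (79 - 1*62)/(-218 + 39) = (79 - 62)/(-179) = -1/179*17 = -17/179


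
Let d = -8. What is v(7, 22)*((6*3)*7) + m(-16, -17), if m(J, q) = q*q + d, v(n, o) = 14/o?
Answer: 3973/11 ≈ 361.18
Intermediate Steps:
m(J, q) = -8 + q**2 (m(J, q) = q*q - 8 = q**2 - 8 = -8 + q**2)
v(7, 22)*((6*3)*7) + m(-16, -17) = (14/22)*((6*3)*7) + (-8 + (-17)**2) = (14*(1/22))*(18*7) + (-8 + 289) = (7/11)*126 + 281 = 882/11 + 281 = 3973/11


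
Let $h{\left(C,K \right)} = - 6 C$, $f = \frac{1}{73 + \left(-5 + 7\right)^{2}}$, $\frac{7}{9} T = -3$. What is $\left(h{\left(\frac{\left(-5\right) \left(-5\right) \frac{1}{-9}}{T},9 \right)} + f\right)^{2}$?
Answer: $\frac{721943161}{38900169} \approx 18.559$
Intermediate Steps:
$T = - \frac{27}{7}$ ($T = \frac{9}{7} \left(-3\right) = - \frac{27}{7} \approx -3.8571$)
$f = \frac{1}{77}$ ($f = \frac{1}{73 + 2^{2}} = \frac{1}{73 + 4} = \frac{1}{77} \approx 0.012987$)
$\left(h{\left(\frac{\left(-5\right) \left(-5\right) \frac{1}{-9}}{T},9 \right)} + f\right)^{2} = \left(- 6 \frac{\left(-5\right) \left(-5\right) \frac{1}{-9}}{- \frac{27}{7}} + \frac{1}{77}\right)^{2} = \left(- 6 \cdot 25 \left(- \frac{1}{9}\right) \left(- \frac{7}{27}\right) + \frac{1}{77}\right)^{2} = \left(- 6 \left(\left(- \frac{25}{9}\right) \left(- \frac{7}{27}\right)\right) + \frac{1}{77}\right)^{2} = \left(\left(-6\right) \frac{175}{243} + \frac{1}{77}\right)^{2} = \left(- \frac{350}{81} + \frac{1}{77}\right)^{2} = \left(- \frac{26869}{6237}\right)^{2} = \frac{721943161}{38900169}$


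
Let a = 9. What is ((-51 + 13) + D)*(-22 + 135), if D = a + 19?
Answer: -1130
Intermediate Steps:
D = 28 (D = 9 + 19 = 28)
((-51 + 13) + D)*(-22 + 135) = ((-51 + 13) + 28)*(-22 + 135) = (-38 + 28)*113 = -10*113 = -1130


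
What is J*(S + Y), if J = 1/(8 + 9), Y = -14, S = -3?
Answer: -1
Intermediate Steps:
J = 1/17 ≈ 0.058824
J*(S + Y) = (-3 - 14)/17 = (1/17)*(-17) = -1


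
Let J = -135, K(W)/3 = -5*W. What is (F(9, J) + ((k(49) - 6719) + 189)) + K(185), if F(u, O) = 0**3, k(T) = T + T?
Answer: -9207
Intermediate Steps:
k(T) = 2*T
K(W) = -15*W (K(W) = 3*(-5*W) = -15*W)
F(u, O) = 0
(F(9, J) + ((k(49) - 6719) + 189)) + K(185) = (0 + ((2*49 - 6719) + 189)) - 15*185 = (0 + ((98 - 6719) + 189)) - 2775 = (0 + (-6621 + 189)) - 2775 = (0 - 6432) - 2775 = -6432 - 2775 = -9207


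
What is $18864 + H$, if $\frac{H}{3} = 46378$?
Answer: $157998$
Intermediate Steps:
$H = 139134$ ($H = 3 \cdot 46378 = 139134$)
$18864 + H = 18864 + 139134 = 157998$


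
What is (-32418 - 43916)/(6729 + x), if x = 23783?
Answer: -38167/15256 ≈ -2.5018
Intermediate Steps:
(-32418 - 43916)/(6729 + x) = (-32418 - 43916)/(6729 + 23783) = -76334/30512 = -76334*1/30512 = -38167/15256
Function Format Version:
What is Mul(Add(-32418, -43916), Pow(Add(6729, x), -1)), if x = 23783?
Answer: Rational(-38167, 15256) ≈ -2.5018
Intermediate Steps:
Mul(Add(-32418, -43916), Pow(Add(6729, x), -1)) = Mul(Add(-32418, -43916), Pow(Add(6729, 23783), -1)) = Mul(-76334, Pow(30512, -1)) = Mul(-76334, Rational(1, 30512)) = Rational(-38167, 15256)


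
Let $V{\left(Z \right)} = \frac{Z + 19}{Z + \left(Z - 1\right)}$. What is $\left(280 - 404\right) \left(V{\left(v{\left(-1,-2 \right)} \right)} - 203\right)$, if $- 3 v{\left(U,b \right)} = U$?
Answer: $32364$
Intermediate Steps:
$v{\left(U,b \right)} = - \frac{U}{3}$
$V{\left(Z \right)} = \frac{19 + Z}{-1 + 2 Z}$ ($V{\left(Z \right)} = \frac{19 + Z}{Z + \left(Z - 1\right)} = \frac{19 + Z}{Z + \left(-1 + Z\right)} = \frac{19 + Z}{-1 + 2 Z}$)
$\left(280 - 404\right) \left(V{\left(v{\left(-1,-2 \right)} \right)} - 203\right) = \left(280 - 404\right) \left(\frac{19 - - \frac{1}{3}}{-1 + 2 \left(\left(- \frac{1}{3}\right) \left(-1\right)\right)} - 203\right) = - 124 \left(\frac{19 + \frac{1}{3}}{-1 + 2 \cdot \frac{1}{3}} - 203\right) = - 124 \left(\frac{1}{-1 + \frac{2}{3}} \cdot \frac{58}{3} - 203\right) = - 124 \left(\frac{1}{- \frac{1}{3}} \cdot \frac{58}{3} - 203\right) = - 124 \left(\left(-3\right) \frac{58}{3} - 203\right) = - 124 \left(-58 - 203\right) = \left(-124\right) \left(-261\right) = 32364$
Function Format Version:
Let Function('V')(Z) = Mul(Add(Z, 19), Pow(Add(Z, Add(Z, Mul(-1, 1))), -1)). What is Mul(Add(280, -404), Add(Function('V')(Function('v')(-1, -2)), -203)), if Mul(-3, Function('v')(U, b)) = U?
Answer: 32364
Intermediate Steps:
Function('v')(U, b) = Mul(Rational(-1, 3), U)
Function('V')(Z) = Mul(Pow(Add(-1, Mul(2, Z)), -1), Add(19, Z)) (Function('V')(Z) = Mul(Add(19, Z), Pow(Add(Z, Add(Z, -1)), -1)) = Mul(Add(19, Z), Pow(Add(Z, Add(-1, Z)), -1)) = Mul(Add(19, Z), Pow(Add(-1, Mul(2, Z)), -1)) = Mul(Pow(Add(-1, Mul(2, Z)), -1), Add(19, Z)))
Mul(Add(280, -404), Add(Function('V')(Function('v')(-1, -2)), -203)) = Mul(Add(280, -404), Add(Mul(Pow(Add(-1, Mul(2, Mul(Rational(-1, 3), -1))), -1), Add(19, Mul(Rational(-1, 3), -1))), -203)) = Mul(-124, Add(Mul(Pow(Add(-1, Mul(2, Rational(1, 3))), -1), Add(19, Rational(1, 3))), -203)) = Mul(-124, Add(Mul(Pow(Add(-1, Rational(2, 3)), -1), Rational(58, 3)), -203)) = Mul(-124, Add(Mul(Pow(Rational(-1, 3), -1), Rational(58, 3)), -203)) = Mul(-124, Add(Mul(-3, Rational(58, 3)), -203)) = Mul(-124, Add(-58, -203)) = Mul(-124, -261) = 32364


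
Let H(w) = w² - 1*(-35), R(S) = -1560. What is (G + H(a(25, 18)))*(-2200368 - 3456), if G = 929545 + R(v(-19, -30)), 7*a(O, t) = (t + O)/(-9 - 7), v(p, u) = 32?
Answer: -32723089173219/16 ≈ -2.0452e+12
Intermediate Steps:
a(O, t) = -O/112 - t/112 (a(O, t) = ((t + O)/(-9 - 7))/7 = ((O + t)/(-16))/7 = ((O + t)*(-1/16))/7 = (-O/16 - t/16)/7 = -O/112 - t/112)
G = 927985 (G = 929545 - 1560 = 927985)
H(w) = 35 + w² (H(w) = w² + 35 = 35 + w²)
(G + H(a(25, 18)))*(-2200368 - 3456) = (927985 + (35 + (-1/112*25 - 1/112*18)²))*(-2200368 - 3456) = (927985 + (35 + (-25/112 - 9/56)²))*(-2203824) = (927985 + (35 + (-43/112)²))*(-2203824) = (927985 + (35 + 1849/12544))*(-2203824) = (927985 + 440889/12544)*(-2203824) = (11641084729/12544)*(-2203824) = -32723089173219/16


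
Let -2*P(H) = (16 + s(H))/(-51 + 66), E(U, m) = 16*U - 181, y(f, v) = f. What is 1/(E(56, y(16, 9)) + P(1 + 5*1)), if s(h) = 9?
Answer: 6/4285 ≈ 0.0014002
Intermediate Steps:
E(U, m) = -181 + 16*U
P(H) = -⅚ (P(H) = -(16 + 9)/(2*(-51 + 66)) = -25/(2*15) = -½*5/3 = -⅚)
1/(E(56, y(16, 9)) + P(1 + 5*1)) = 1/((-181 + 16*56) - ⅚) = 1/((-181 + 896) - ⅚) = 1/(715 - ⅚) = 1/(4285/6) = 6/4285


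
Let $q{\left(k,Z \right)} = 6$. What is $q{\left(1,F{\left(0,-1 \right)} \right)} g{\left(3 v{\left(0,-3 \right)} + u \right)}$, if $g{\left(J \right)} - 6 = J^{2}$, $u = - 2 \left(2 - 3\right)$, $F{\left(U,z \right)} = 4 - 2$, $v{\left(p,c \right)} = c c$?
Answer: $5082$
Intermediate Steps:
$v{\left(p,c \right)} = c^{2}$
$F{\left(U,z \right)} = 2$
$u = 2$ ($u = \left(-2\right) \left(-1\right) = 2$)
$g{\left(J \right)} = 6 + J^{2}$
$q{\left(1,F{\left(0,-1 \right)} \right)} g{\left(3 v{\left(0,-3 \right)} + u \right)} = 6 \left(6 + \left(3 \left(-3\right)^{2} + 2\right)^{2}\right) = 6 \left(6 + \left(3 \cdot 9 + 2\right)^{2}\right) = 6 \left(6 + \left(27 + 2\right)^{2}\right) = 6 \left(6 + 29^{2}\right) = 6 \left(6 + 841\right) = 6 \cdot 847 = 5082$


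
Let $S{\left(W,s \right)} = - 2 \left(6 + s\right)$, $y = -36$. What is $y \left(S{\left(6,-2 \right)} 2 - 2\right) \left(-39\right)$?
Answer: $-25272$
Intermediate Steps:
$S{\left(W,s \right)} = -12 - 2 s$
$y \left(S{\left(6,-2 \right)} 2 - 2\right) \left(-39\right) = - 36 \left(\left(-12 - -4\right) 2 - 2\right) \left(-39\right) = - 36 \left(\left(-12 + 4\right) 2 - 2\right) \left(-39\right) = - 36 \left(\left(-8\right) 2 - 2\right) \left(-39\right) = - 36 \left(-16 - 2\right) \left(-39\right) = \left(-36\right) \left(-18\right) \left(-39\right) = 648 \left(-39\right) = -25272$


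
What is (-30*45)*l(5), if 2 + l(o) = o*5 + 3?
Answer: -35100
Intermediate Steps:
l(o) = 1 + 5*o (l(o) = -2 + (o*5 + 3) = -2 + (5*o + 3) = -2 + (3 + 5*o) = 1 + 5*o)
(-30*45)*l(5) = (-30*45)*(1 + 5*5) = -1350*(1 + 25) = -1350*26 = -35100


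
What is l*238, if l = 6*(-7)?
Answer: -9996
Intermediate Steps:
l = -42
l*238 = -42*238 = -9996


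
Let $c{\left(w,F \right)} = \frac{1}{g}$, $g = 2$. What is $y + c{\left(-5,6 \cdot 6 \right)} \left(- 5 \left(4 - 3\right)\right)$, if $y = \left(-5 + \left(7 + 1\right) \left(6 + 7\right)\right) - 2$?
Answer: $\frac{189}{2} \approx 94.5$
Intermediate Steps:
$c{\left(w,F \right)} = \frac{1}{2}$
$y = 97$ ($y = \left(-5 + 8 \cdot 13\right) - 2 = \left(-5 + 104\right) - 2 = 99 - 2 = 97$)
$y + c{\left(-5,6 \cdot 6 \right)} \left(- 5 \left(4 - 3\right)\right) = 97 + \frac{\left(-5\right) \left(4 - 3\right)}{2} = 97 + \frac{\left(-5\right) 1}{2} = 97 + \frac{1}{2} \left(-5\right) = 97 - \frac{5}{2} = \frac{189}{2}$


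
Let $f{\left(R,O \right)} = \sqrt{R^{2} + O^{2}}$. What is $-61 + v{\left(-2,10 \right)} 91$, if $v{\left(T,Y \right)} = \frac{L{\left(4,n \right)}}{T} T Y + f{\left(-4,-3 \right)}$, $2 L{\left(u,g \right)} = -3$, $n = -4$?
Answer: $-971$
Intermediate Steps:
$L{\left(u,g \right)} = - \frac{3}{2}$ ($L{\left(u,g \right)} = \frac{1}{2} \left(-3\right) = - \frac{3}{2}$)
$f{\left(R,O \right)} = \sqrt{O^{2} + R^{2}}$
$v{\left(T,Y \right)} = 5 - \frac{3 Y}{2}$ ($v{\left(T,Y \right)} = - \frac{3}{2 T} T Y + \sqrt{\left(-3\right)^{2} + \left(-4\right)^{2}} = - \frac{3 Y}{2} + \sqrt{9 + 16} = - \frac{3 Y}{2} + \sqrt{25} = - \frac{3 Y}{2} + 5 = 5 - \frac{3 Y}{2}$)
$-61 + v{\left(-2,10 \right)} 91 = -61 + \left(5 - 15\right) 91 = -61 - 910 = -971$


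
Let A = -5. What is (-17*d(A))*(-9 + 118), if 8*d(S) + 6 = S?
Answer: 20383/8 ≈ 2547.9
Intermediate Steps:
d(S) = -¾ + S/8
(-17*d(A))*(-9 + 118) = (-17*(-¾ + (⅛)*(-5)))*(-9 + 118) = -17*(-¾ - 5/8)*109 = -17*(-11/8)*109 = (187/8)*109 = 20383/8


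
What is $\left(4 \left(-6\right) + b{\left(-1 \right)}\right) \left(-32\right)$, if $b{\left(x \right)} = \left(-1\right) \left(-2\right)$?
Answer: $704$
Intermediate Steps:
$b{\left(x \right)} = 2$
$\left(4 \left(-6\right) + b{\left(-1 \right)}\right) \left(-32\right) = \left(4 \left(-6\right) + 2\right) \left(-32\right) = \left(-24 + 2\right) \left(-32\right) = \left(-22\right) \left(-32\right) = 704$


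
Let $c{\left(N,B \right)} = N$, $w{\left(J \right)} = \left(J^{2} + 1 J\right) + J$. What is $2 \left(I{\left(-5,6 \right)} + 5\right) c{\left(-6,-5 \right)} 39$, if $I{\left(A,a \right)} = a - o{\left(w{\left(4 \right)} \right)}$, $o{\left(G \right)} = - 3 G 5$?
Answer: $-173628$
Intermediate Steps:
$w{\left(J \right)} = J^{2} + 2 J$ ($w{\left(J \right)} = \left(J^{2} + J\right) + J = \left(J + J^{2}\right) + J = J^{2} + 2 J$)
$o{\left(G \right)} = - 15 G$
$I{\left(A,a \right)} = 360 + a$ ($I{\left(A,a \right)} = a - - 15 \cdot 4 \left(2 + 4\right) = a - - 15 \cdot 4 \cdot 6 = a - \left(-15\right) 24 = a - -360 = a + 360 = 360 + a$)
$2 \left(I{\left(-5,6 \right)} + 5\right) c{\left(-6,-5 \right)} 39 = 2 \left(\left(360 + 6\right) + 5\right) \left(-6\right) 39 = 2 \left(366 + 5\right) \left(-6\right) 39 = 2 \cdot 371 \left(-6\right) 39 = 742 \left(-6\right) 39 = \left(-4452\right) 39 = -173628$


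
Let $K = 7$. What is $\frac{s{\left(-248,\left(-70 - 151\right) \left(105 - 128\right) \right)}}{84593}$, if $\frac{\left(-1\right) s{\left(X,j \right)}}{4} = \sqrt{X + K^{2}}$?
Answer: $- \frac{4 i \sqrt{199}}{84593} \approx - 0.00066704 i$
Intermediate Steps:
$s{\left(X,j \right)} = - 4 \sqrt{49 + X}$ ($s{\left(X,j \right)} = - 4 \sqrt{X + 7^{2}} = - 4 \sqrt{X + 49} = - 4 \sqrt{49 + X}$)
$\frac{s{\left(-248,\left(-70 - 151\right) \left(105 - 128\right) \right)}}{84593} = \frac{\left(-4\right) \sqrt{49 - 248}}{84593} = - 4 \sqrt{-199} \cdot \frac{1}{84593} = - 4 i \sqrt{199} \cdot \frac{1}{84593} = - \frac{4 i \sqrt{199}}{84593}$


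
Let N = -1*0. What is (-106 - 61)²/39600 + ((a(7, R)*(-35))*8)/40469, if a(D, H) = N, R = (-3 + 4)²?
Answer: 27889/39600 ≈ 0.70427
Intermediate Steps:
R = 1 (R = 1² = 1)
N = 0
a(D, H) = 0
(-106 - 61)²/39600 + ((a(7, R)*(-35))*8)/40469 = (-106 - 61)²/39600 + ((0*(-35))*8)/40469 = (-167)²*(1/39600) + (0*8)*(1/40469) = 27889*(1/39600) + 0*(1/40469) = 27889/39600 + 0 = 27889/39600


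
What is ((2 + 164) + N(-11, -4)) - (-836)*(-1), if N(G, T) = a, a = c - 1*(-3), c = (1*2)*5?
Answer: -657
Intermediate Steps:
c = 10 (c = 2*5 = 10)
a = 13 (a = 10 - 1*(-3) = 10 + 3 = 13)
N(G, T) = 13
((2 + 164) + N(-11, -4)) - (-836)*(-1) = ((2 + 164) + 13) - (-836)*(-1) = (166 + 13) - 418*2 = 179 - 836 = -657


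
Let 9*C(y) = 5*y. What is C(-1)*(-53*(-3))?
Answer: -265/3 ≈ -88.333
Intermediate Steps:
C(y) = 5*y/9 (C(y) = (5*y)/9 = 5*y/9)
C(-1)*(-53*(-3)) = ((5/9)*(-1))*(-53*(-3)) = -5/9*159 = -265/3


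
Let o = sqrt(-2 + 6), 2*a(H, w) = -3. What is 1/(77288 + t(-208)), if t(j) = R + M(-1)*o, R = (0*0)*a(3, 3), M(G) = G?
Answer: 1/77286 ≈ 1.2939e-5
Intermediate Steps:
a(H, w) = -3/2 (a(H, w) = (1/2)*(-3) = -3/2)
R = 0 (R = (0*0)*(-3/2) = 0*(-3/2) = 0)
o = 2 (o = sqrt(4) = 2)
t(j) = -2 (t(j) = 0 - 1*2 = 0 - 2 = -2)
1/(77288 + t(-208)) = 1/(77288 - 2) = 1/77286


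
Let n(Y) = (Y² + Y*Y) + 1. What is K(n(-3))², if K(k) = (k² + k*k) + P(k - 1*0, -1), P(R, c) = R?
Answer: 549081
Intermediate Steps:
n(Y) = 1 + 2*Y² (n(Y) = (Y² + Y²) + 1 = 2*Y² + 1 = 1 + 2*Y²)
K(k) = k + 2*k² (K(k) = (k² + k*k) + (k - 1*0) = (k² + k²) + (k + 0) = 2*k² + k = k + 2*k²)
K(n(-3))² = ((1 + 2*(-3)²)*(1 + 2*(1 + 2*(-3)²)))² = ((1 + 2*9)*(1 + 2*(1 + 2*9)))² = ((1 + 18)*(1 + 2*(1 + 18)))² = (19*(1 + 2*19))² = (19*(1 + 38))² = (19*39)² = 741² = 549081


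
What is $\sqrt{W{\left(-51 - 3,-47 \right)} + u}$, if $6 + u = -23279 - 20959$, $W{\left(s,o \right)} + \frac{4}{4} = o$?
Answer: $2 i \sqrt{11073} \approx 210.46 i$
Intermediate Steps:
$W{\left(s,o \right)} = -1 + o$
$u = -44244$ ($u = -6 - 44238 = -44244$)
$\sqrt{W{\left(-51 - 3,-47 \right)} + u} = \sqrt{\left(-1 - 47\right) - 44244} = \sqrt{-48 - 44244} = \sqrt{-44292} = 2 i \sqrt{11073}$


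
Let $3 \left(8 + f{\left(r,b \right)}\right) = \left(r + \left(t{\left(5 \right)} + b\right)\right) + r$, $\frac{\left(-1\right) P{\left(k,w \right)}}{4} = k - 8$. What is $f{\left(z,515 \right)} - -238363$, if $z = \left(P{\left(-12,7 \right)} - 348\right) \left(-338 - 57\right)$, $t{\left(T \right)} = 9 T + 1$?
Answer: $\frac{927346}{3} \approx 3.0912 \cdot 10^{5}$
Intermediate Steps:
$t{\left(T \right)} = 1 + 9 T$
$P{\left(k,w \right)} = 32 - 4 k$ ($P{\left(k,w \right)} = - 4 \left(k - 8\right) = - 4 \left(-8 + k\right) = 32 - 4 k$)
$z = 105860$ ($z = \left(\left(32 - -48\right) - 348\right) \left(-338 - 57\right) = \left(\left(32 + 48\right) - 348\right) \left(-395\right) = \left(80 - 348\right) \left(-395\right) = \left(-268\right) \left(-395\right) = 105860$)
$f{\left(r,b \right)} = \frac{22}{3} + \frac{b}{3} + \frac{2 r}{3}$ ($f{\left(r,b \right)} = -8 + \frac{\left(r + \left(\left(1 + 9 \cdot 5\right) + b\right)\right) + r}{3} = -8 + \frac{\left(r + \left(\left(1 + 45\right) + b\right)\right) + r}{3} = -8 + \frac{\left(r + \left(46 + b\right)\right) + r}{3} = -8 + \frac{\left(46 + b + r\right) + r}{3} = -8 + \frac{46 + b + 2 r}{3} = -8 + \left(\frac{46}{3} + \frac{b}{3} + \frac{2 r}{3}\right) = \frac{22}{3} + \frac{b}{3} + \frac{2 r}{3}$)
$f{\left(z,515 \right)} - -238363 = \left(\frac{22}{3} + \frac{1}{3} \cdot 515 + \frac{2}{3} \cdot 105860\right) - -238363 = \left(\frac{22}{3} + \frac{515}{3} + \frac{211720}{3}\right) + 238363 = \frac{212257}{3} + 238363 = \frac{927346}{3}$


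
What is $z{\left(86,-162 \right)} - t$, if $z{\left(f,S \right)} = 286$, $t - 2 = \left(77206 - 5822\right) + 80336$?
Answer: $-151436$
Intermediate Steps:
$t = 151722$ ($t = 2 + \left(\left(77206 - 5822\right) + 80336\right) = 2 + \left(71384 + 80336\right) = 2 + 151720 = 151722$)
$z{\left(86,-162 \right)} - t = 286 - 151722 = -151436$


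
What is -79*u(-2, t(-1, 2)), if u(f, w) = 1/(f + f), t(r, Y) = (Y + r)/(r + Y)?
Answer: 79/4 ≈ 19.750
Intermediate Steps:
t(r, Y) = 1 (t(r, Y) = (Y + r)/(Y + r) = 1)
u(f, w) = 1/(2*f)
-79*u(-2, t(-1, 2)) = -79/(2*(-2)) = -79*(-1)/(2*2) = -79*(-1/4) = 79/4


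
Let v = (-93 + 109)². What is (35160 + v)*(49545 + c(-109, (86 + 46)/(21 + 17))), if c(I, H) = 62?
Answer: 1756881512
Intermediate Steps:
v = 256 (v = 16² = 256)
(35160 + v)*(49545 + c(-109, (86 + 46)/(21 + 17))) = (35160 + 256)*(49545 + 62) = 35416*49607 = 1756881512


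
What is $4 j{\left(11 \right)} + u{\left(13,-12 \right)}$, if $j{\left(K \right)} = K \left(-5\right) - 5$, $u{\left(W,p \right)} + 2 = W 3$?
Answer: $-203$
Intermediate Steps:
$u{\left(W,p \right)} = -2 + 3 W$ ($u{\left(W,p \right)} = -2 + W 3 = -2 + 3 W$)
$j{\left(K \right)} = -5 - 5 K$ ($j{\left(K \right)} = - 5 K - 5 = -5 - 5 K$)
$4 j{\left(11 \right)} + u{\left(13,-12 \right)} = 4 \left(-5 - 55\right) + \left(-2 + 3 \cdot 13\right) = 4 \left(-5 - 55\right) + \left(-2 + 39\right) = 4 \left(-60\right) + 37 = -240 + 37 = -203$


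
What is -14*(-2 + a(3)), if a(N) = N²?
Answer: -98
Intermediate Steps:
-14*(-2 + a(3)) = -14*(-2 + 3²) = -14*(-2 + 9) = -14*7 = -98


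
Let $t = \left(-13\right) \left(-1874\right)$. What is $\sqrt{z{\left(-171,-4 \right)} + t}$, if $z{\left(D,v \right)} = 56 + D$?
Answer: $\sqrt{24247} \approx 155.71$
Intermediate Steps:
$t = 24362$
$\sqrt{z{\left(-171,-4 \right)} + t} = \sqrt{\left(56 - 171\right) + 24362} = \sqrt{-115 + 24362} = \sqrt{24247}$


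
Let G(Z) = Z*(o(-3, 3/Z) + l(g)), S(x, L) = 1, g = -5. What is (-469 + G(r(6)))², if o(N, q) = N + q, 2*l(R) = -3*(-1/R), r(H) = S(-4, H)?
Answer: 22024249/100 ≈ 2.2024e+5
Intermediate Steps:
r(H) = 1
l(R) = 3/(2*R) (l(R) = (-3*(-1/R))/2 = (-(-3)/R)/2 = (3/R)/2 = 3/(2*R))
G(Z) = Z*(-33/10 + 3/Z) (G(Z) = Z*((-3 + 3/Z) + (3/2)/(-5)) = Z*((-3 + 3/Z) + (3/2)*(-⅕)) = Z*((-3 + 3/Z) - 3/10) = Z*(-33/10 + 3/Z))
(-469 + G(r(6)))² = (-469 + (3 - 33/10*1))² = (-469 + (3 - 33/10))² = (-469 - 3/10)² = (-4693/10)² = 22024249/100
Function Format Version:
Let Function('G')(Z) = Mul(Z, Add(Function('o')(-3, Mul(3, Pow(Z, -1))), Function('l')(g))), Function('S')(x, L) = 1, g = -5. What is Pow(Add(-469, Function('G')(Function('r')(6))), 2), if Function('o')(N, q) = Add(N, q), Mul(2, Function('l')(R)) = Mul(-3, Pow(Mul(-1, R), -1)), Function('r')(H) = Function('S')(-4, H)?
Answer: Rational(22024249, 100) ≈ 2.2024e+5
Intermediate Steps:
Function('r')(H) = 1
Function('l')(R) = Mul(Rational(3, 2), Pow(R, -1)) (Function('l')(R) = Mul(Rational(1, 2), Mul(-3, Pow(Mul(-1, R), -1))) = Mul(Rational(1, 2), Mul(-3, Mul(-1, Pow(R, -1)))) = Mul(Rational(1, 2), Mul(3, Pow(R, -1))) = Mul(Rational(3, 2), Pow(R, -1)))
Function('G')(Z) = Mul(Z, Add(Rational(-33, 10), Mul(3, Pow(Z, -1)))) (Function('G')(Z) = Mul(Z, Add(Add(-3, Mul(3, Pow(Z, -1))), Mul(Rational(3, 2), Pow(-5, -1)))) = Mul(Z, Add(Add(-3, Mul(3, Pow(Z, -1))), Mul(Rational(3, 2), Rational(-1, 5)))) = Mul(Z, Add(Add(-3, Mul(3, Pow(Z, -1))), Rational(-3, 10))) = Mul(Z, Add(Rational(-33, 10), Mul(3, Pow(Z, -1)))))
Pow(Add(-469, Function('G')(Function('r')(6))), 2) = Pow(Add(-469, Add(3, Mul(Rational(-33, 10), 1))), 2) = Pow(Add(-469, Add(3, Rational(-33, 10))), 2) = Pow(Add(-469, Rational(-3, 10)), 2) = Pow(Rational(-4693, 10), 2) = Rational(22024249, 100)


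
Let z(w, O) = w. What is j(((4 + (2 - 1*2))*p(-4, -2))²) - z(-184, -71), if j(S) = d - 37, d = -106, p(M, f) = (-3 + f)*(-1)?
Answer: 41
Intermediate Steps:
p(M, f) = 3 - f
j(S) = -143 (j(S) = -106 - 37 = -143)
j(((4 + (2 - 1*2))*p(-4, -2))²) - z(-184, -71) = -143 - 1*(-184) = -143 + 184 = 41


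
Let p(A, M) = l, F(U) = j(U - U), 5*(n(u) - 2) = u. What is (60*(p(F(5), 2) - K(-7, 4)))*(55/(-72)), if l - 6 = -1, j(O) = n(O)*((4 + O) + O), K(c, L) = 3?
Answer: -275/3 ≈ -91.667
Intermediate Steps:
n(u) = 2 + u/5
j(O) = (2 + O/5)*(4 + 2*O) (j(O) = (2 + O/5)*((4 + O) + O) = (2 + O/5)*(4 + 2*O))
F(U) = 8 (F(U) = 2*(2 + (U - U))*(10 + (U - U))/5 = 2*(2 + 0)*(10 + 0)/5 = (⅖)*2*10 = 8)
l = 5 (l = 6 - 1 = 5)
p(A, M) = 5
(60*(p(F(5), 2) - K(-7, 4)))*(55/(-72)) = (60*(5 - 1*3))*(55/(-72)) = (60*(5 - 3))*(55*(-1/72)) = (60*2)*(-55/72) = 120*(-55/72) = -275/3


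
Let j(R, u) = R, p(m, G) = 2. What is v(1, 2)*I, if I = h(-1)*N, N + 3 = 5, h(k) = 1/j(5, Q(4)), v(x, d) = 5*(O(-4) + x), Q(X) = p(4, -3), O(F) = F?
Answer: -6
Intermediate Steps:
Q(X) = 2
v(x, d) = -20 + 5*x (v(x, d) = 5*(-4 + x) = -20 + 5*x)
h(k) = ⅕ (h(k) = 1/5 = ⅕)
N = 2 (N = -3 + 5 = 2)
I = ⅖ (I = (⅕)*2 = ⅖ ≈ 0.40000)
v(1, 2)*I = (-20 + 5*1)*(⅖) = (-20 + 5)*(⅖) = -15*⅖ = -6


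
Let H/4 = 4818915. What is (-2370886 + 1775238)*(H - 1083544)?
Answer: -10836097511168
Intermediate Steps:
H = 19275660 (H = 4*4818915 = 19275660)
(-2370886 + 1775238)*(H - 1083544) = (-2370886 + 1775238)*(19275660 - 1083544) = -595648*18192116 = -10836097511168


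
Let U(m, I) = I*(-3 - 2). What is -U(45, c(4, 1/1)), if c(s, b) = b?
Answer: 5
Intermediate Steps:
U(m, I) = -5*I (U(m, I) = I*(-5) = -5*I)
-U(45, c(4, 1/1)) = -(-5)*1/1 = -(-5)*1*1 = -(-5) = -1*(-5) = 5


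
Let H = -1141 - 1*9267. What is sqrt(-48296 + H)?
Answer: 4*I*sqrt(3669) ≈ 242.29*I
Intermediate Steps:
H = -10408 (H = -1141 - 9267 = -10408)
sqrt(-48296 + H) = sqrt(-48296 - 10408) = sqrt(-58704) = 4*I*sqrt(3669)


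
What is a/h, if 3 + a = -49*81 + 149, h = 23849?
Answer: -3823/23849 ≈ -0.16030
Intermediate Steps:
a = -3823 (a = -3 + (-49*81 + 149) = -3 + (-3969 + 149) = -3 - 3820 = -3823)
a/h = -3823/23849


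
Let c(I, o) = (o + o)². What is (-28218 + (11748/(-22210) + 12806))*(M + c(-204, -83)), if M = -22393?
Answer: -883679119842/11105 ≈ -7.9575e+7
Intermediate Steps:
c(I, o) = 4*o² (c(I, o) = (2*o)² = 4*o²)
(-28218 + (11748/(-22210) + 12806))*(M + c(-204, -83)) = (-28218 + (11748/(-22210) + 12806))*(-22393 + 4*(-83)²) = (-28218 + (11748*(-1/22210) + 12806))*(-22393 + 4*6889) = (-28218 + (-5874/11105 + 12806))*(-22393 + 27556) = (-28218 + 142204756/11105)*5163 = -171156134/11105*5163 = -883679119842/11105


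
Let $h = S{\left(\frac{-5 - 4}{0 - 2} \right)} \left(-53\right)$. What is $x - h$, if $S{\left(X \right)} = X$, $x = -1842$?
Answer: $- \frac{3207}{2} \approx -1603.5$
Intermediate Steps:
$h = - \frac{477}{2}$ ($h = \frac{-5 - 4}{0 - 2} \left(-53\right) = - \frac{9}{-2} \left(-53\right) = \left(-9\right) \left(- \frac{1}{2}\right) \left(-53\right) = \frac{9}{2} \left(-53\right) = - \frac{477}{2} \approx -238.5$)
$x - h = -1842 - - \frac{477}{2} = -1842 + \frac{477}{2} = - \frac{3207}{2}$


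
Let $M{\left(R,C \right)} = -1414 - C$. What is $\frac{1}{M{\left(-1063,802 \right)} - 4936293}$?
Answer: $- \frac{1}{4938509} \approx -2.0249 \cdot 10^{-7}$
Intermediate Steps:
$\frac{1}{M{\left(-1063,802 \right)} - 4936293} = \frac{1}{\left(-1414 - 802\right) - 4936293} = \frac{1}{-2216 - 4936293} = \frac{1}{-4938509} = - \frac{1}{4938509}$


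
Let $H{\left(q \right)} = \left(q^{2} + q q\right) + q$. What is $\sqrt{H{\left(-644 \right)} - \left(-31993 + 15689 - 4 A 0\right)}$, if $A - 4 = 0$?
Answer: $\sqrt{860821} \approx 927.8$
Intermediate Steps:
$A = 4$ ($A = 4 + 0 = 4$)
$H{\left(q \right)} = q + 2 q^{2}$ ($H{\left(q \right)} = \left(q^{2} + q^{2}\right) + q = 2 q^{2} + q = q + 2 q^{2}$)
$\sqrt{H{\left(-644 \right)} - \left(-31993 + 15689 - 4 A 0\right)} = \sqrt{- 644 \left(1 + 2 \left(-644\right)\right) + \left(31993 - 15689 \left(-4\right) 4 \cdot 0\right)} = \sqrt{- 644 \left(1 - 1288\right) + \left(31993 - 15689 \left(\left(-16\right) 0\right)\right)} = \sqrt{\left(-644\right) \left(-1287\right) + \left(31993 - 15689 \cdot 0\right)} = \sqrt{828828 + \left(31993 - 0\right)} = \sqrt{828828 + \left(31993 + 0\right)} = \sqrt{828828 + 31993} = \sqrt{860821}$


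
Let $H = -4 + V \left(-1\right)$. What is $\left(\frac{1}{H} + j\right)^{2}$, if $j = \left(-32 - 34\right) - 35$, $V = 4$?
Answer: $\frac{654481}{64} \approx 10226.0$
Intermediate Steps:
$H = -8$ ($H = -4 + 4 \left(-1\right) = -4 - 4 = -8$)
$j = -101$ ($j = -66 - 35 = -101$)
$\left(\frac{1}{H} + j\right)^{2} = \left(\frac{1}{-8} - 101\right)^{2} = \left(- \frac{1}{8} - 101\right)^{2} = \left(- \frac{809}{8}\right)^{2} = \frac{654481}{64}$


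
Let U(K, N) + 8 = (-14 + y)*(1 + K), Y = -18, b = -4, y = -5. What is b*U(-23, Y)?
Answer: -1640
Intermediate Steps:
U(K, N) = -27 - 19*K (U(K, N) = -8 + (-14 - 5)*(1 + K) = -8 - 19*(1 + K) = -8 + (-19 - 19*K) = -27 - 19*K)
b*U(-23, Y) = -4*(-27 - 19*(-23)) = -4*(-27 + 437) = -4*410 = -1640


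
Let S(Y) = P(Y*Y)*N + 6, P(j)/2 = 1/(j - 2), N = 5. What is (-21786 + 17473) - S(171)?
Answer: -126283251/29239 ≈ -4319.0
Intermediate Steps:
P(j) = 2/(-2 + j) (P(j) = 2/(j - 2) = 2/(-2 + j))
S(Y) = 6 + 10/(-2 + Y²) (S(Y) = (2/(-2 + Y*Y))*5 + 6 = (2/(-2 + Y²))*5 + 6 = 10/(-2 + Y²) + 6 = 6 + 10/(-2 + Y²))
(-21786 + 17473) - S(171) = (-21786 + 17473) - 2*(-1 + 3*171²)/(-2 + 171²) = -4313 - 2*(-1 + 3*29241)/(-2 + 29241) = -4313 - 2*(-1 + 87723)/29239 = -4313 - 2*87722/29239 = -4313 - 1*175444/29239 = -4313 - 175444/29239 = -126283251/29239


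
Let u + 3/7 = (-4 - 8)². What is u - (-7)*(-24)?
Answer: -171/7 ≈ -24.429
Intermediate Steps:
u = 1005/7 (u = -3/7 + (-4 - 8)² = -3/7 + (-12)² = -3/7 + 144 = 1005/7 ≈ 143.57)
u - (-7)*(-24) = 1005/7 - (-7)*(-24) = 1005/7 - 1*168 = 1005/7 - 168 = -171/7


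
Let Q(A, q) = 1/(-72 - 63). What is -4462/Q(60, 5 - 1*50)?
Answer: 602370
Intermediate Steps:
Q(A, q) = -1/135 (Q(A, q) = 1/(-135) = -1/135)
-4462/Q(60, 5 - 1*50) = -4462/(-1/135) = -4462*(-135) = 602370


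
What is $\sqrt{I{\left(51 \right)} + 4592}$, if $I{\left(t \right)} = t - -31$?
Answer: $\sqrt{4674} \approx 68.367$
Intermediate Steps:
$I{\left(t \right)} = 31 + t$ ($I{\left(t \right)} = t + 31 = 31 + t$)
$\sqrt{I{\left(51 \right)} + 4592} = \sqrt{\left(31 + 51\right) + 4592} = \sqrt{82 + 4592} = \sqrt{4674}$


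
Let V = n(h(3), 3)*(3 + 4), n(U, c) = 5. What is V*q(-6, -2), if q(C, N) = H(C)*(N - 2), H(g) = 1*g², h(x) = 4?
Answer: -5040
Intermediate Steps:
H(g) = g²
q(C, N) = C²*(-2 + N) (q(C, N) = C²*(N - 2) = C²*(-2 + N))
V = 35 (V = 5*(3 + 4) = 5*7 = 35)
V*q(-6, -2) = 35*((-6)²*(-2 - 2)) = 35*(36*(-4)) = 35*(-144) = -5040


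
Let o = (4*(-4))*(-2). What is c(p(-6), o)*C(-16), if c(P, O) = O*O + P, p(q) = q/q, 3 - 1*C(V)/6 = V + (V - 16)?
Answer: 313650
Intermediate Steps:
C(V) = 114 - 12*V (C(V) = 18 - 6*(V + (V - 16)) = 18 - 6*(V + (-16 + V)) = 18 - 6*(-16 + 2*V) = 18 + (96 - 12*V) = 114 - 12*V)
o = 32 (o = -16*(-2) = 32)
p(q) = 1
c(P, O) = P + O**2 (c(P, O) = O**2 + P = P + O**2)
c(p(-6), o)*C(-16) = (1 + 32**2)*(114 - 12*(-16)) = (1 + 1024)*(114 + 192) = 1025*306 = 313650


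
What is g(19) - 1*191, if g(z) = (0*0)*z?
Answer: -191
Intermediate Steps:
g(z) = 0 (g(z) = 0*z = 0)
g(19) - 1*191 = 0 - 1*191 = 0 - 191 = -191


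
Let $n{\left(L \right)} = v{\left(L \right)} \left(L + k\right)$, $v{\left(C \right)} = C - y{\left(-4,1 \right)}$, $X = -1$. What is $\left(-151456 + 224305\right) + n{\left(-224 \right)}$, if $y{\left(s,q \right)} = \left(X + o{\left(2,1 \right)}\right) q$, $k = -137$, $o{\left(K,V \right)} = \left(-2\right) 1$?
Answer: $152630$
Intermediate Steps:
$o{\left(K,V \right)} = -2$
$y{\left(s,q \right)} = - 3 q$ ($y{\left(s,q \right)} = \left(-1 - 2\right) q = - 3 q$)
$v{\left(C \right)} = 3 + C$ ($v{\left(C \right)} = C - \left(-3\right) 1 = C - -3 = C + 3 = 3 + C$)
$n{\left(L \right)} = \left(-137 + L\right) \left(3 + L\right)$ ($n{\left(L \right)} = \left(3 + L\right) \left(L - 137\right) = \left(3 + L\right) \left(-137 + L\right) = \left(-137 + L\right) \left(3 + L\right)$)
$\left(-151456 + 224305\right) + n{\left(-224 \right)} = \left(-151456 + 224305\right) + \left(-137 - 224\right) \left(3 - 224\right) = 72849 - -79781 = 72849 + 79781 = 152630$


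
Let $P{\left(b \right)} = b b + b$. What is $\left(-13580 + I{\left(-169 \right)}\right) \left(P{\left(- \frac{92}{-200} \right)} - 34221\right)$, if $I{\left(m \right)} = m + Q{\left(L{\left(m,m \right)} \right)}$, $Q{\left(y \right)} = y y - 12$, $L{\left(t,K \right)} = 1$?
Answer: $\frac{58858964848}{125} \approx 4.7087 \cdot 10^{8}$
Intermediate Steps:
$Q{\left(y \right)} = -12 + y^{2}$ ($Q{\left(y \right)} = y^{2} - 12 = -12 + y^{2}$)
$P{\left(b \right)} = b + b^{2}$ ($P{\left(b \right)} = b^{2} + b = b + b^{2}$)
$I{\left(m \right)} = -11 + m$ ($I{\left(m \right)} = m - \left(12 - 1^{2}\right) = m + \left(-12 + 1\right) = m - 11 = -11 + m$)
$\left(-13580 + I{\left(-169 \right)}\right) \left(P{\left(- \frac{92}{-200} \right)} - 34221\right) = \left(-13580 - 180\right) \left(- \frac{92}{-200} \left(1 - \frac{92}{-200}\right) - 34221\right) = \left(-13580 - 180\right) \left(\left(-92\right) \left(- \frac{1}{200}\right) \left(1 - - \frac{23}{50}\right) - 34221\right) = - 13760 \left(\frac{23 \left(1 + \frac{23}{50}\right)}{50} - 34221\right) = - 13760 \left(\frac{23}{50} \cdot \frac{73}{50} - 34221\right) = - 13760 \left(\frac{1679}{2500} - 34221\right) = \left(-13760\right) \left(- \frac{85550821}{2500}\right) = \frac{58858964848}{125}$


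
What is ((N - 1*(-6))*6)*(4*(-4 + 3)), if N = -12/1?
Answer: 144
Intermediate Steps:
N = -12 ≈ -12.000
((N - 1*(-6))*6)*(4*(-4 + 3)) = ((-12 - 1*(-6))*6)*(4*(-4 + 3)) = ((-12 + 6)*6)*(4*(-1)) = -6*6*(-4) = -36*(-4) = 144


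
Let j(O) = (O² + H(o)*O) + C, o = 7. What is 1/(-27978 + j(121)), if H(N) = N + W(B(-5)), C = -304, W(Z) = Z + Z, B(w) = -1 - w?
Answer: -1/11826 ≈ -8.4559e-5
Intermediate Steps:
W(Z) = 2*Z
H(N) = 8 + N (H(N) = N + 2*(-1 - 1*(-5)) = N + 2*(-1 + 5) = N + 2*4 = N + 8 = 8 + N)
j(O) = -304 + O² + 15*O (j(O) = (O² + (8 + 7)*O) - 304 = (O² + 15*O) - 304 = -304 + O² + 15*O)
1/(-27978 + j(121)) = 1/(-27978 + (-304 + 121² + 15*121)) = 1/(-27978 + (-304 + 14641 + 1815)) = 1/(-27978 + 16152) = 1/(-11826) = -1/11826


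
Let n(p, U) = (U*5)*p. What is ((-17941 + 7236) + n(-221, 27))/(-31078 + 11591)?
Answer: 40540/19487 ≈ 2.0804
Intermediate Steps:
n(p, U) = 5*U*p (n(p, U) = (5*U)*p = 5*U*p)
((-17941 + 7236) + n(-221, 27))/(-31078 + 11591) = ((-17941 + 7236) + 5*27*(-221))/(-31078 + 11591) = (-10705 - 29835)/(-19487) = -40540*(-1/19487) = 40540/19487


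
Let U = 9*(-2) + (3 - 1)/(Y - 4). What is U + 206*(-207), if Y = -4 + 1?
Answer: -298622/7 ≈ -42660.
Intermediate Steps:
Y = -3
U = -128/7 (U = 9*(-2) + (3 - 1)/(-3 - 4) = -18 + 2/(-7) = -18 + 2*(-1/7) = -18 - 2/7 = -128/7 ≈ -18.286)
U + 206*(-207) = -128/7 + 206*(-207) = -128/7 - 42642 = -298622/7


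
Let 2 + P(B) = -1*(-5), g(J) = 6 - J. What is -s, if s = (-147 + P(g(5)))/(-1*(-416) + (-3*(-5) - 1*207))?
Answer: 9/14 ≈ 0.64286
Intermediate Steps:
P(B) = 3 (P(B) = -2 - 1*(-5) = -2 + 5 = 3)
s = -9/14 (s = (-147 + 3)/(-1*(-416) + (-3*(-5) - 1*207)) = -144/(416 + (15 - 207)) = -144/(416 - 192) = -144/224 = (1/224)*(-144) = -9/14 ≈ -0.64286)
-s = -1*(-9/14) = 9/14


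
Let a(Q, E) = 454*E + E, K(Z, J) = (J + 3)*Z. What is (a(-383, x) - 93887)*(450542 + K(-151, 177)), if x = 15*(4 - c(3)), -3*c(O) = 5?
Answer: -23374662744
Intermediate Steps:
c(O) = -5/3 (c(O) = -1/3*5 = -5/3)
K(Z, J) = Z*(3 + J) (K(Z, J) = (3 + J)*Z = Z*(3 + J))
x = 85 (x = 15*(4 - 1*(-5/3)) = 15*(4 + 5/3) = 15*(17/3) = 85)
a(Q, E) = 455*E
(a(-383, x) - 93887)*(450542 + K(-151, 177)) = (455*85 - 93887)*(450542 - 151*(3 + 177)) = (38675 - 93887)*(450542 - 151*180) = -55212*(450542 - 27180) = -55212*423362 = -23374662744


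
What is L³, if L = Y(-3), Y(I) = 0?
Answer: 0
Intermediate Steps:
L = 0
L³ = 0³ = 0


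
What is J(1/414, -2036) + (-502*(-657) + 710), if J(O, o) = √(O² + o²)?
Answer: 330524 + √710487153217/414 ≈ 3.3256e+5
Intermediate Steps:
J(1/414, -2036) + (-502*(-657) + 710) = √((1/414)² + (-2036)²) + (-502*(-657) + 710) = √((1/414)² + 4145296) + (329814 + 710) = √(1/171396 + 4145296) + 330524 = √(710487153217/171396) + 330524 = √710487153217/414 + 330524 = 330524 + √710487153217/414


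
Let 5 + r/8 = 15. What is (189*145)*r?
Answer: 2192400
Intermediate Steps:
r = 80 (r = -40 + 8*15 = -40 + 120 = 80)
(189*145)*r = (189*145)*80 = 27405*80 = 2192400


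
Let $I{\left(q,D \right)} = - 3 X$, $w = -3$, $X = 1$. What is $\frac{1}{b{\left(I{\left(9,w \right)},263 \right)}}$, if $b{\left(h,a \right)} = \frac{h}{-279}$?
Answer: $93$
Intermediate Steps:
$I{\left(q,D \right)} = -3$ ($I{\left(q,D \right)} = \left(-3\right) 1 = -3$)
$b{\left(h,a \right)} = - \frac{h}{279}$ ($b{\left(h,a \right)} = h \left(- \frac{1}{279}\right) = - \frac{h}{279}$)
$\frac{1}{b{\left(I{\left(9,w \right)},263 \right)}} = \frac{1}{\left(- \frac{1}{279}\right) \left(-3\right)} = \frac{1}{\frac{1}{93}} = 93$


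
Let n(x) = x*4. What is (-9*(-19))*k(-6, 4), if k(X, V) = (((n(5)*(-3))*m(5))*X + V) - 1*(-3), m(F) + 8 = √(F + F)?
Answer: -491283 + 61560*√10 ≈ -2.9661e+5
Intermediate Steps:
n(x) = 4*x
m(F) = -8 + √2*√F (m(F) = -8 + √(F + F) = -8 + √(2*F) = -8 + √2*√F)
k(X, V) = 3 + V + X*(480 - 60*√10) (k(X, V) = ((((4*5)*(-3))*(-8 + √2*√5))*X + V) - 1*(-3) = (((20*(-3))*(-8 + √10))*X + V) + 3 = ((-60*(-8 + √10))*X + V) + 3 = ((480 - 60*√10)*X + V) + 3 = (X*(480 - 60*√10) + V) + 3 = (V + X*(480 - 60*√10)) + 3 = 3 + V + X*(480 - 60*√10))
(-9*(-19))*k(-6, 4) = (-9*(-19))*(3 + 4 + 60*(-6)*(8 - √10)) = 171*(3 + 4 + (-2880 + 360*√10)) = 171*(-2873 + 360*√10) = -491283 + 61560*√10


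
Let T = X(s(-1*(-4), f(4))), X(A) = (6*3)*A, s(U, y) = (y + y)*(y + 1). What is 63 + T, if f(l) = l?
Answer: 783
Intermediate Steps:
s(U, y) = 2*y*(1 + y) (s(U, y) = (2*y)*(1 + y) = 2*y*(1 + y))
X(A) = 18*A
T = 720 (T = 18*(2*4*(1 + 4)) = 18*(2*4*5) = 18*40 = 720)
63 + T = 63 + 720 = 783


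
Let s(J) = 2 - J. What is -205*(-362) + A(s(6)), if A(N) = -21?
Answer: 74189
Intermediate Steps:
-205*(-362) + A(s(6)) = -205*(-362) - 21 = 74210 - 21 = 74189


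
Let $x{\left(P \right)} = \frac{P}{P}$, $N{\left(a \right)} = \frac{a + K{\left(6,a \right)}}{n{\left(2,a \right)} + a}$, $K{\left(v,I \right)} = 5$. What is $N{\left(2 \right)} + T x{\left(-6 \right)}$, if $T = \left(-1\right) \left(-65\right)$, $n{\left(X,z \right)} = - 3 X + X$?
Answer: $\frac{123}{2} \approx 61.5$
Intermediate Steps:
$n{\left(X,z \right)} = - 2 X$
$N{\left(a \right)} = \frac{5 + a}{-4 + a}$ ($N{\left(a \right)} = \frac{a + 5}{\left(-2\right) 2 + a} = \frac{5 + a}{-4 + a}$)
$T = 65$
$x{\left(P \right)} = 1$
$N{\left(2 \right)} + T x{\left(-6 \right)} = \frac{5 + 2}{-4 + 2} + 65 \cdot 1 = \frac{1}{-2} \cdot 7 + 65 = \left(- \frac{1}{2}\right) 7 + 65 = - \frac{7}{2} + 65 = \frac{123}{2}$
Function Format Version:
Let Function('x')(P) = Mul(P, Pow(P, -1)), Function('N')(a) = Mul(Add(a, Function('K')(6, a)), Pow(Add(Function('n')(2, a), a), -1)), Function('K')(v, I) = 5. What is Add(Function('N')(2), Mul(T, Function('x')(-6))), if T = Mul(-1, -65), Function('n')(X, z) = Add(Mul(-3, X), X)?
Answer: Rational(123, 2) ≈ 61.500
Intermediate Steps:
Function('n')(X, z) = Mul(-2, X)
Function('N')(a) = Mul(Pow(Add(-4, a), -1), Add(5, a)) (Function('N')(a) = Mul(Add(a, 5), Pow(Add(Mul(-2, 2), a), -1)) = Mul(Add(5, a), Pow(Add(-4, a), -1)) = Mul(Pow(Add(-4, a), -1), Add(5, a)))
T = 65
Function('x')(P) = 1
Add(Function('N')(2), Mul(T, Function('x')(-6))) = Add(Mul(Pow(Add(-4, 2), -1), Add(5, 2)), Mul(65, 1)) = Add(Mul(Pow(-2, -1), 7), 65) = Add(Mul(Rational(-1, 2), 7), 65) = Add(Rational(-7, 2), 65) = Rational(123, 2)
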